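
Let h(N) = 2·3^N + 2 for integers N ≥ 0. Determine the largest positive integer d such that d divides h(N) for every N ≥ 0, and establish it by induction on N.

d = 4

Computing the first values: h(0) = 4 and h(1) = 8; gcd(4, 8) = 4, so d ≤ 4.
We prove 4 | 2·3^N + 2 for all N ≥ 0 by induction on N.
When N = 0: h(0) = 4 = 4·(1), so 4 | h(0).
Suppose the result is true for N = i, i.e. 4 | h(i). Then
h(i+1) = 2·3^(i+1) + 2 = 3·(2·3^i + 2) - 4 = 3·h(i) - 4. The first term is divisible by 4 by the inductive hypothesis, and -4 is divisible by 4. Hence 4 | h(i+1).
Hence, by induction on N, the claim holds for every N ≥ 0.
Therefore the largest such d is 4.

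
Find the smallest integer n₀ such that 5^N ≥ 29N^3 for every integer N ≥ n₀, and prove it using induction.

n₀ = 6

At N = 5: 3125 < 3625, so the inequality fails and n₀ ≥ 6. We prove 5^N ≥ 29N^3 for all N ≥ 6.
Base step (N = 6): 5^N = 15625 and 29N^3 = 6264, so 15625 ≥ 6264.
For the inductive step, assume it holds for an arbitrary r ≥ 6, so 5^r ≥ 29r^3.
Then 5^(r + 1) = 5·(5^r) ≥ 5·(29r^3).
Also, for r ≥ 6 we have 5·(29r^3) ≥ 29(r+1)^3, since 5 ≥ (1 + 1/r)^3 for all r ≥ 6.
Combining, 5^(r + 1) ≥ 29(r+1)^3.
Hence, by induction on N, the claim holds for every N ≥ 6.
Hence the smallest such n₀ is 6.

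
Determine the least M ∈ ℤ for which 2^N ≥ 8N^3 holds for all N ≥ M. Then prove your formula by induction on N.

M = 15

At N = 14: 16384 < 21952, so the inequality fails and M ≥ 15. We prove 2^N ≥ 8N^3 for all N ≥ 15.
When N = 15: 2^N = 32768 and 8N^3 = 27000, so 32768 ≥ 27000.
Suppose the result is true for N = j, so 2^j ≥ 8j^3.
Then 2^(j + 1) = 2·(2^j) ≥ 2·(8j^3).
Also, for j ≥ 15 we have 2·(8j^3) ≥ 8(j+1)^3, since 2 ≥ (1 + 1/j)^3 for all j ≥ 15.
Combining, 2^(j + 1) ≥ 8(j+1)^3.
By the principle of mathematical induction, the result holds for all N ≥ 15.
Hence the smallest such M is 15.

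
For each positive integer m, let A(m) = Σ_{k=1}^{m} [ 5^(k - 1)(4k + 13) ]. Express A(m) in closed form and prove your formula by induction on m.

A(m) = 5^m(m + 3) - 3

We claim A(m) = 5^m(m + 3) - 3 for all m ≥ 1.
When m = 1: A(1) = 17, and the closed form gives 17. They agree.
Suppose the result is true for m = k, so A(k) = 5^k(k + 3) - 3.
Then A(k+1) = A(k) + (5^k(4k + 17)) = (5^k(k + 3) - 3) + (5^k(4k + 17)).
Simplifying, A(k+1) = 5·5^k·k + 20·5^k - 3 = 5^(k+1)((k+1) + 3) - 3,
which is the closed form with m = k+1.
Hence, by induction on m, the claim holds for every m ≥ 1.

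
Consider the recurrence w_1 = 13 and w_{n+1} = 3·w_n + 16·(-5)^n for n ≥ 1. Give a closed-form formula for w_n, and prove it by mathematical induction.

Computing the first terms: w_1 = 13, w_2 = -41, w_3 = 277. This suggests w_n = -2(-5)^n + 3^n.
Base case (n = 1): the formula gives 13 = 13 = w_1.
Suppose the result is true for n = k, so w_k = -2(-5)^k + 3^k.
Then w_{k+1} = 3·w_k + 16·(-5)^k = 3·(-2(-5)^k + 3^k) + 16·(-5)^k = -2(-5)^(k + 1) + 3^(k + 1),
which is the claimed formula at n = k+1.
By induction, the statement is established for all n ≥ 1.

w_n = -2(-5)^n + 3^n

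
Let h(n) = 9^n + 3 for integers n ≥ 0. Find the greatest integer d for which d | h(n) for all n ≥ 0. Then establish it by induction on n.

Computing the first values: h(0) = 4 and h(1) = 12; gcd(4, 12) = 4, so d ≤ 4.
We prove 4 | 9^n + 3 for all n ≥ 0 by induction on n.
Base step (n = 0): h(0) = 4 = 4·(1), so 4 | h(0).
Inductive step: assume the claim holds for n = j, i.e. 4 | h(j). Then
h(j+1) = 9^(j+1) + 3 = 9·(9^j + 3) - 24 = 9·h(j) - 24. The first term is divisible by 4 by the inductive hypothesis, and -24 is divisible by 4. Hence 4 | h(j+1).
By the principle of mathematical induction, the result holds for all n ≥ 0.
Therefore the largest such d is 4.

d = 4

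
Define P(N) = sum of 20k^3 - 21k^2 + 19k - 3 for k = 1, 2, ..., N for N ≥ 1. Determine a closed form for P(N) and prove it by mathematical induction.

P(N) = N(5N^3 + 3N^2 + 4N + 3)

We claim P(N) = N(5N^3 + 3N^2 + 4N + 3) for all N ≥ 1.
Base step (N = 1): P(1) = 15, and the closed form gives 15. They agree.
Inductive step: suppose the statement holds for some k ≥ 1, so P(k) = k(5k^3 + 3k^2 + 4k + 3).
Then P(k+1) = P(k) + (20k^3 + 39k^2 + 37k + 15) = (k(5k^3 + 3k^2 + 4k + 3)) + (20k^3 + 39k^2 + 37k + 15).
Simplifying, P(k+1) = (k + 1)(5k^3 + 18k^2 + 25k + 15) = (k+1)(5(k+1)^3 + 3(k+1)^2 + 4(k+1) + 3),
which is the closed form with N = k+1.
Hence, by induction on N, the claim holds for every N ≥ 1.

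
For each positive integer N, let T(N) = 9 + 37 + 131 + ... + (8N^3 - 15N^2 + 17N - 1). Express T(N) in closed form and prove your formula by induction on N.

T(N) = N(2N^3 - N^2 + 3N + 5)

We claim T(N) = N(2N^3 - N^2 + 3N + 5) for all N ≥ 1.
Base case (N = 1): T(1) = 9, and the closed form gives 9. They agree.
For the inductive step, assume it holds for an arbitrary k ≥ 1, so T(k) = k(2k^3 - k^2 + 3k + 5).
Then T(k+1) = T(k) + (8k^3 + 9k^2 + 11k + 9) = (k(2k^3 - k^2 + 3k + 5)) + (8k^3 + 9k^2 + 11k + 9).
Simplifying, T(k+1) = (k + 1)(2k^3 + 5k^2 + 7k + 9) = (k+1)(2(k+1)^3 - (k+1)^2 + 3(k+1) + 5),
which is the closed form with N = k+1.
By the principle of mathematical induction, the result holds for all N ≥ 1.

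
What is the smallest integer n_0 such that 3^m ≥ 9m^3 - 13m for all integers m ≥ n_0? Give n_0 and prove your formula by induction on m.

At m = 7: 2187 < 2996, so the inequality fails and n_0 ≥ 8. We prove 3^m ≥ 9m^3 - 13m for all m ≥ 8.
Base step (m = 8): 3^m = 6561 and 9m^3 - 13m = 4504, so 6561 ≥ 4504.
Inductive step: suppose the statement holds for some j ≥ 8, so 3^j ≥ 9j^3 - 13j.
Then 3^(j + 1) = 3·(3^j) ≥ 3·(9j^3 - 13j).
Also, for j ≥ 8 we have 3·(9j^3 - 13j) ≥ 9(j+1)^3 - 13(j+1), since 3·(9j^3 - 13j) − (9(j+1)^3 - 13(j+1)) = 18j^3 - 27j^2 - 53j + 4, which is nonnegative for all j ≥ 8.
Combining, 3^(j + 1) ≥ 9(j+1)^3 - 13(j+1).
By induction, the statement is established for all m ≥ 8.
Hence the smallest such n_0 is 8.

n_0 = 8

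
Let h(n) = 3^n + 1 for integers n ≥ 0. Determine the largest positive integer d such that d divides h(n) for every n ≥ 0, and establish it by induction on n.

Computing the first values: h(0) = 2 and h(1) = 4; gcd(2, 4) = 2, so d ≤ 2.
We prove 2 | 3^n + 1 for all n ≥ 0 by induction on n.
For the base case n = 0: h(0) = 2 = 2·(1), so 2 | h(0).
Inductive step: suppose the statement holds for some i ≥ 0, i.e. 2 | h(i). Then
h(i+1) = 3^(i+1) + 1 = 3·(3^i + 1) - 2 = 3·h(i) - 2. The first term is divisible by 2 by the inductive hypothesis, and -2 is divisible by 2. Hence 2 | h(i+1).
This completes the induction.
Therefore the largest such d is 2.

d = 2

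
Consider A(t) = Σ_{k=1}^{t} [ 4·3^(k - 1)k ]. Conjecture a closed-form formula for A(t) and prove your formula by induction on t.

A(t) = 3^t(2t - 1) + 1

We claim A(t) = 3^t(2t - 1) + 1 for all t ≥ 1.
Base step (t = 1): A(1) = 4, and the closed form gives 4. They agree.
Inductive step: assume the claim holds for t = k, so A(k) = 3^k(2k - 1) + 1.
Then A(k+1) = A(k) + (4·3^k(k + 1)) = (3^k(2k - 1) + 1) + (4·3^k(k + 1)).
Simplifying, A(k+1) = 6·3^k·k + 3·3^k + 1 = 3^(k+1)(2(k+1) - 1) + 1,
which is the closed form with t = k+1.
This completes the induction.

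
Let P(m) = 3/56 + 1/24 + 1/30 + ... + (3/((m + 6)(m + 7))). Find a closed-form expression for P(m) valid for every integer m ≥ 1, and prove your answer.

We claim P(m) = 3m/(7(m + 7)) for all m ≥ 1.
Base step (m = 1): P(1) = 3/56, and the closed form gives 3/56. They agree.
Inductive step: assume the claim holds for m = j, so P(j) = 3j/(7(j + 7)).
Then P(j+1) = P(j) + (3/((j + 7)(j + 8))) = (3j/(7(j + 7))) + (3/((j + 7)(j + 8))).
Simplifying, P(j+1) = 3(j + 1)/(7(j + 8)) = 3(j+1)/(7((j+1) + 7)),
which is the closed form with m = j+1.
By induction, the statement is established for all m ≥ 1.

P(m) = 3m/(7(m + 7))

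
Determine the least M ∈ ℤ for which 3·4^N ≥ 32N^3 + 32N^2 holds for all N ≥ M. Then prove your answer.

At N = 5: 3072 < 4800, so the inequality fails and M ≥ 6. We prove 3·4^N ≥ 32N^3 + 32N^2 for all N ≥ 6.
For the base case N = 6: 3·4^N = 12288 and 32N^3 + 32N^2 = 8064, so 12288 ≥ 8064.
Inductive step: suppose the statement holds for some k ≥ 6, so 3·4^k ≥ 32k^3 + 32k^2.
Then 3·4^(k + 1) = 4·(3·4^k) ≥ 4·(32k^3 + 32k^2).
Also, for k ≥ 6 we have 4·(32k^3 + 32k^2) ≥ 32(k+1)^3 + 32(k+1)^2, since 4·(32k^3 + 32k^2) − (32(k+1)^3 + 32(k+1)^2) = 96k^3 - 160k - 64, which is nonnegative for all k ≥ 6.
Combining, 3·4^(k + 1) ≥ 32(k+1)^3 + 32(k+1)^2.
By the principle of mathematical induction, the result holds for all N ≥ 6.
Hence the smallest such M is 6.

M = 6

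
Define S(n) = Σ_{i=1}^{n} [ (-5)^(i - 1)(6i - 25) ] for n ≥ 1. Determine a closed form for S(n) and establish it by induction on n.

We claim S(n) = (-5)^n(-n + 4) - 4 for all n ≥ 1.
Base step (n = 1): S(1) = -19, and the closed form gives -19. They agree.
For the inductive step, assume it holds for an arbitrary i ≥ 1, so S(i) = (-5)^i(-i + 4) - 4.
Then S(i+1) = S(i) + ((-5)^i(6i - 19)) = ((-5)^i(-i + 4) - 4) + ((-5)^i(6i - 19)).
Simplifying, S(i+1) = 5(-5)^i·i - 15(-5)^i - 4 = (-5)^(i+1)(-(i+1) + 4) - 4,
which is the closed form with n = i+1.
Hence, by induction on n, the claim holds for every n ≥ 1.

S(n) = (-5)^n(-n + 4) - 4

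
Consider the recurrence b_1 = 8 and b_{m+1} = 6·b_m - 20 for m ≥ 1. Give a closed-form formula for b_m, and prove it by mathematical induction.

Computing the first terms: b_1 = 8, b_2 = 28, b_3 = 148. This suggests b_m = 4·6^(m - 1) + 4.
For the base case m = 1: the formula gives 8 = 8 = b_1.
Inductive step: assume the claim holds for m = k, so b_k = 4·6^(k - 1) + 4.
Then b_{k+1} = 6·b_k - 20 = 6·(4·6^(k - 1) + 4) - 20 = 4·6^k + 4 = 4·6^((k+1) - 1) + 4,
which is the claimed formula at m = k+1.
By induction, the statement is established for all m ≥ 1.

b_m = 4·6^(m - 1) + 4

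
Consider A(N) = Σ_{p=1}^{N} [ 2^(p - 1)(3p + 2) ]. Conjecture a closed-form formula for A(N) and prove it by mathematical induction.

A(N) = 2^N(3N - 1) + 1

We claim A(N) = 2^N(3N - 1) + 1 for all N ≥ 1.
Base case (N = 1): A(1) = 5, and the closed form gives 5. They agree.
Suppose the result is true for N = p, so A(p) = 2^p(3p - 1) + 1.
Then A(p+1) = A(p) + (2^p(3p + 5)) = (2^p(3p - 1) + 1) + (2^p(3p + 5)).
Simplifying, A(p+1) = 6·2^p·p + 4·2^p + 1 = 2^(p+1)(3(p+1) - 1) + 1,
which is the closed form with N = p+1.
By induction, the statement is established for all N ≥ 1.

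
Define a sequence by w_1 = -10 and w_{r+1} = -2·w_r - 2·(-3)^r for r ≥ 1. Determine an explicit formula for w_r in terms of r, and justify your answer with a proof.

w_r = -(-2)^(r + 1) + 2(-3)^r

Computing the first terms: w_1 = -10, w_2 = 26, w_3 = -70. This suggests w_r = -(-2)^(r + 1) + 2(-3)^r.
Base case (r = 1): the formula gives -10 = -10 = w_1.
Suppose the result is true for r = k, so w_k = -(-2)^(k + 1) + 2(-3)^k.
Then w_{k+1} = -2·w_k - 2·(-3)^k = -2·(-(-2)^(k + 1) + 2(-3)^k) - 2·(-3)^k = -(-2)^(k + 2) + 2(-3)^(k + 1) = -(-2)^((k+1) + 1) + 2(-3)^(k+1),
which is the claimed formula at r = k+1.
By the principle of mathematical induction, the result holds for all r ≥ 1.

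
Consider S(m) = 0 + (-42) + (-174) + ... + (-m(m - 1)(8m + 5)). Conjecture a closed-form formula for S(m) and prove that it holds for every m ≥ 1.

We claim S(m) = -m(m - 1)(m + 1)(2m + 3) for all m ≥ 1.
Base case (m = 1): S(1) = 0, and the closed form gives 0. They agree.
For the inductive step, assume it holds for an arbitrary p ≥ 1, so S(p) = p(-2p^3 - 3p^2 + 2p + 3).
Then S(p+1) = S(p) + (-p(p + 1)(8p + 13)) = (p(-2p^3 - 3p^2 + 2p + 3)) + (-p(p + 1)(8p + 13)).
Simplifying, S(p+1) = -p(p + 1)(p + 2)(2p + 5) = -(p+1)((p+1) - 1)((p+1) + 1)(2(p+1) + 3),
which is the closed form with m = p+1.
By the principle of mathematical induction, the result holds for all m ≥ 1.

S(m) = -m(m - 1)(m + 1)(2m + 3)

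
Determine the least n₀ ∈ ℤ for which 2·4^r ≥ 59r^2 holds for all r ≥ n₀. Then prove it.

At r = 4: 512 < 944, so the inequality fails and n₀ ≥ 5. We prove 2·4^r ≥ 59r^2 for all r ≥ 5.
Base step (r = 5): 2·4^r = 2048 and 59r^2 = 1475, so 2048 ≥ 1475.
Inductive step: suppose the statement holds for some i ≥ 5, so 2·4^i ≥ 59i^2.
Then 2·4^(i + 1) = 4·(2·4^i) ≥ 4·(59i^2).
Also, for i ≥ 5 we have 4·(59i^2) ≥ 59(i+1)^2, since 4 ≥ (1 + 1/i)^2 for all i ≥ 5.
Combining, 2·4^(i + 1) ≥ 59(i+1)^2.
By the principle of mathematical induction, the result holds for all r ≥ 5.
Hence the smallest such n₀ is 5.

n₀ = 5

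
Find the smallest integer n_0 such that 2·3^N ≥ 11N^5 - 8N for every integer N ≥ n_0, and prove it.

At N = 13: 3188646 < 4084119, so the inequality fails and n_0 ≥ 14. We prove 2·3^N ≥ 11N^5 - 8N for all N ≥ 14.
Base case (N = 14): 2·3^N = 9565938 and 11N^5 - 8N = 5915952, so 9565938 ≥ 5915952.
Inductive step: assume the claim holds for N = p, so 2·3^p ≥ 11p^5 - 8p.
Then 2·3^(p + 1) = 3·(2·3^p) ≥ 3·(11p^5 - 8p).
Also, for p ≥ 14 we have 3·(11p^5 - 8p) ≥ 11(p+1)^5 - 8(p+1), since 3·(11p^5 - 8p) − (11(p+1)^5 - 8(p+1)) = 22p^5 - 55p^4 - 110p^3 - 110p^2 - 71p - 3, which is nonnegative for all p ≥ 14.
Combining, 2·3^(p + 1) ≥ 11(p+1)^5 - 8(p+1).
Hence, by induction on N, the claim holds for every N ≥ 14.
Hence the smallest such n_0 is 14.

n_0 = 14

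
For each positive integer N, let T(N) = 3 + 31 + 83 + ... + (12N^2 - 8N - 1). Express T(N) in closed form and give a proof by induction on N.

T(N) = N(4N^2 + 2N - 3)

We claim T(N) = N(4N^2 + 2N - 3) for all N ≥ 1.
Base case (N = 1): T(1) = 3, and the closed form gives 3. They agree.
For the inductive step, assume it holds for an arbitrary r ≥ 1, so T(r) = r(4r^2 + 2r - 3).
Then T(r+1) = T(r) + (12r^2 + 16r + 3) = (r(4r^2 + 2r - 3)) + (12r^2 + 16r + 3).
Simplifying, T(r+1) = (r + 1)(4r^2 + 10r + 3) = (r+1)(4(r+1)^2 + 2(r+1) - 3),
which is the closed form with N = r+1.
Hence, by induction on N, the claim holds for every N ≥ 1.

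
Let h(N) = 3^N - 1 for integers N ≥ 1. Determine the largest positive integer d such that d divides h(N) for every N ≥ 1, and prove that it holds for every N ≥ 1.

Computing the first values: h(1) = 2 and h(2) = 8; gcd(2, 8) = 2, so d ≤ 2.
We prove 2 | 3^N - 1 for all N ≥ 1 by induction on N.
For the base case N = 1: h(1) = 2 = 2·(1), so 2 | h(1).
For the inductive step, assume it holds for an arbitrary i ≥ 1, i.e. 2 | h(i). Then
3^{i+1} − 1^{i+1} = 3·3^i − 1·1^i = 3·(3^i − 1^i) + (2)·1^i. The first term is divisible by 2 by the inductive hypothesis, and the second term (2)·1^i is divisible by 2 since 2 | 2. Hence 2 | h(i+1).
By induction, the statement is established for all N ≥ 1.
Therefore the largest such d is 2.

d = 2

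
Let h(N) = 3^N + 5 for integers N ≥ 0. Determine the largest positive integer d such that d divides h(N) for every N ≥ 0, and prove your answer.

Computing the first values: h(0) = 6 and h(1) = 8; gcd(6, 8) = 2, so d ≤ 2.
We prove 2 | 3^N + 5 for all N ≥ 0 by induction on N.
Base case (N = 0): h(0) = 6 = 2·(3), so 2 | h(0).
Suppose the result is true for N = i, i.e. 2 | h(i). Then
h(i+1) = 3^(i+1) + 5 = 3·(3^i + 5) - 10 = 3·h(i) - 10. The first term is divisible by 2 by the inductive hypothesis, and -10 is divisible by 2. Hence 2 | h(i+1).
This completes the induction.
Therefore the largest such d is 2.

d = 2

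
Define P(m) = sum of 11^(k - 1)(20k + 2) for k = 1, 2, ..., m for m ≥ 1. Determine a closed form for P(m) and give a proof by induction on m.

We claim P(m) = 2·11^m·m for all m ≥ 1.
For the base case m = 1: P(1) = 22, and the closed form gives 22. They agree.
Suppose the result is true for m = k, so P(k) = 2·11^k·k.
Then P(k+1) = P(k) + (11^k(20k + 22)) = (2·11^k·k) + (11^k(20k + 22)).
Simplifying, P(k+1) = 22·11^k(k + 1) = 2·11^(k+1)·(k+1),
which is the closed form with m = k+1.
By the principle of mathematical induction, the result holds for all m ≥ 1.

P(m) = 2·11^m·m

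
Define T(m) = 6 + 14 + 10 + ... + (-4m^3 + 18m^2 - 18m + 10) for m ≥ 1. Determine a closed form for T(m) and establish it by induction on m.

We claim T(m) = -m(m - 4)(m^2 + 1) for all m ≥ 1.
Base step (m = 1): T(1) = 6, and the closed form gives 6. They agree.
Inductive step: assume the claim holds for m = j, so T(j) = j(-j^3 + 4j^2 - j + 4).
Then T(j+1) = T(j) + (-4j^3 + 6j^2 + 6j + 6) = (j(-j^3 + 4j^2 - j + 4)) + (-4j^3 + 6j^2 + 6j + 6).
Simplifying, T(j+1) = -(j - 3)(j + 1)(j^2 + 2j + 2) = -(j+1)((j+1) - 4)((j+1)^2 + 1),
which is the closed form with m = j+1.
By the principle of mathematical induction, the result holds for all m ≥ 1.

T(m) = -m(m - 4)(m^2 + 1)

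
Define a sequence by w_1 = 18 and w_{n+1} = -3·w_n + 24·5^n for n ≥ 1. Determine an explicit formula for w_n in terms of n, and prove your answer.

Computing the first terms: w_1 = 18, w_2 = 66, w_3 = 402. This suggests w_n = -(-3)^n + 3·5^n.
Base case (n = 1): the formula gives 18 = 18 = w_1.
Inductive step: suppose the statement holds for some i ≥ 1, so w_i = -(-3)^i + 3·5^i.
Then w_{i+1} = -3·w_i + 24·5^i = -3·(-(-3)^i + 3·5^i) + 24·5^i = -(-3)^(i + 1) + 3·5^(i + 1),
which is the claimed formula at n = i+1.
This completes the induction.

w_n = -(-3)^n + 3·5^n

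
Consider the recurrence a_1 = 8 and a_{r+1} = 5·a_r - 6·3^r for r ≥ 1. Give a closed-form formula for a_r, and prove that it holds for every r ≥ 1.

Computing the first terms: a_1 = 8, a_2 = 22, a_3 = 56. This suggests a_r = 3^(r + 1) - 5^(r - 1).
Base case (r = 1): the formula gives 8 = 8 = a_1.
Suppose the result is true for r = k, so a_k = 3^(k + 1) - 5^(k - 1).
Then a_{k+1} = 5·a_k - 6·3^k = 5·(3^(k + 1) - 5^(k - 1)) - 6·3^k = 3^(k + 2) - 5^k = 3^((k+1) + 1) - 5^((k+1) - 1),
which is the claimed formula at r = k+1.
This completes the induction.

a_r = 3^(r + 1) - 5^(r - 1)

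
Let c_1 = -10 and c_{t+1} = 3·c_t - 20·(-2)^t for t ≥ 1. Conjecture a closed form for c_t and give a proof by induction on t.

c_t = (-2)^(t + 2) - 2·3^(t - 1)

Computing the first terms: c_1 = -10, c_2 = 10, c_3 = -50. This suggests c_t = (-2)^(t + 2) - 2·3^(t - 1).
Base step (t = 1): the formula gives -10 = -10 = c_1.
Inductive step: suppose the statement holds for some j ≥ 1, so c_j = (-2)^(j + 2) - 2·3^(j - 1).
Then c_{j+1} = 3·c_j - 20·(-2)^j = 3·((-2)^(j + 2) - 2·3^(j - 1)) - 20·(-2)^j = (-2)^(j + 3) - 2·3^j = (-2)^((j+1) + 2) - 2·3^((j+1) - 1),
which is the claimed formula at t = j+1.
By induction, the statement is established for all t ≥ 1.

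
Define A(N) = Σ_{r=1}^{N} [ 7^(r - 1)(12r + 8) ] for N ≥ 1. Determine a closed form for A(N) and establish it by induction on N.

We claim A(N) = 7^N(2N + 1) - 1 for all N ≥ 1.
When N = 1: A(1) = 20, and the closed form gives 20. They agree.
Inductive step: assume the claim holds for N = r, so A(r) = 7^r(2r + 1) - 1.
Then A(r+1) = A(r) + (7^r(12r + 20)) = (7^r(2r + 1) - 1) + (7^r(12r + 20)).
Simplifying, A(r+1) = 14·7^r·r + 21·7^r - 1 = 7^(r+1)(2(r+1) + 1) - 1,
which is the closed form with N = r+1.
By the principle of mathematical induction, the result holds for all N ≥ 1.

A(N) = 7^N(2N + 1) - 1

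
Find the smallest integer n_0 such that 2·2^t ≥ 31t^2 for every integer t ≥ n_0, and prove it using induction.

n_0 = 11

At t = 10: 2048 < 3100, so the inequality fails and n_0 ≥ 11. We prove 2·2^t ≥ 31t^2 for all t ≥ 11.
Base case (t = 11): 2·2^t = 4096 and 31t^2 = 3751, so 4096 ≥ 3751.
Suppose the result is true for t = k, so 2·2^k ≥ 31k^2.
Then 2·2^(k + 1) = 2·(2·2^k) ≥ 2·(31k^2).
Also, for k ≥ 11 we have 2·(31k^2) ≥ 31(k+1)^2, since 2 ≥ (1 + 1/k)^2 for all k ≥ 11.
Combining, 2·2^(k + 1) ≥ 31(k+1)^2.
Hence, by induction on t, the claim holds for every t ≥ 11.
Hence the smallest such n_0 is 11.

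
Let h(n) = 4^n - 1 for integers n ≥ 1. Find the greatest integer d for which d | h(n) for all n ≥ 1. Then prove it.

Computing the first values: h(1) = 3 and h(2) = 15; gcd(3, 15) = 3, so d ≤ 3.
We prove 3 | 4^n - 1 for all n ≥ 1 by induction on n.
When n = 1: h(1) = 3 = 3·(1), so 3 | h(1).
For the inductive step, assume it holds for an arbitrary k ≥ 1, i.e. 3 | h(k). Then
4^{k+1} − 1^{k+1} = 4·4^k − 1·1^k = 4·(4^k − 1^k) + (3)·1^k. The first term is divisible by 3 by the inductive hypothesis, and the second term (3)·1^k is divisible by 3 since 3 | 3. Hence 3 | h(k+1).
This completes the induction.
Therefore the largest such d is 3.

d = 3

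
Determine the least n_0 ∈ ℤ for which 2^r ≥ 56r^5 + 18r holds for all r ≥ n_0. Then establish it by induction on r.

n_0 = 31

At r = 30: 1073741824 < 1360800540, so the inequality fails and n_0 ≥ 31. We prove 2^r ≥ 56r^5 + 18r for all r ≥ 31.
When r = 31: 2^r = 2147483648 and 56r^5 + 18r = 1603233014, so 2147483648 ≥ 1603233014.
Suppose the result is true for r = m, so 2^m ≥ 56m^5 + 18m.
Then 2^(m + 1) = 2·(2^m) ≥ 2·(56m^5 + 18m).
Also, for m ≥ 31 we have 2·(56m^5 + 18m) ≥ 56(m+1)^5 + 18(m+1), since 2·(56m^5 + 18m) − (56(m+1)^5 + 18(m+1)) = 56m^5 - 280m^4 - 560m^3 - 560m^2 - 262m - 74, which is nonnegative for all m ≥ 31.
Combining, 2^(m + 1) ≥ 56(m+1)^5 + 18(m+1).
This completes the induction.
Hence the smallest such n_0 is 31.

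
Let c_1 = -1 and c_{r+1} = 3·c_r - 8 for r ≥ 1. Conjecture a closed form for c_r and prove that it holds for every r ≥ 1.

c_r = -5·3^(r - 1) + 4

Computing the first terms: c_1 = -1, c_2 = -11, c_3 = -41. This suggests c_r = -5·3^(r - 1) + 4.
When r = 1: the formula gives -1 = -1 = c_1.
Suppose the result is true for r = k, so c_k = -5·3^(k - 1) + 4.
Then c_{k+1} = 3·c_k - 8 = 3·(-5·3^(k - 1) + 4) - 8 = -5·3^k + 4 = -5·3^((k+1) - 1) + 4,
which is the claimed formula at r = k+1.
Hence, by induction on r, the claim holds for every r ≥ 1.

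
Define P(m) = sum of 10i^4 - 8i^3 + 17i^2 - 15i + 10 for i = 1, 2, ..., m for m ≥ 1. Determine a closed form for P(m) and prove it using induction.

We claim P(m) = m(2m^4 + 3m^3 + 5m^2 - m + 5) for all m ≥ 1.
For the base case m = 1: P(1) = 14, and the closed form gives 14. They agree.
For the inductive step, assume it holds for an arbitrary i ≥ 1, so P(i) = i(2i^4 + 3i^3 + 5i^2 - i + 5).
Then P(i+1) = P(i) + (10i^4 + 32i^3 + 53i^2 + 35i + 14) = (i(2i^4 + 3i^3 + 5i^2 - i + 5)) + (10i^4 + 32i^3 + 53i^2 + 35i + 14).
Simplifying, P(i+1) = (i + 1)(2i^4 + 11i^3 + 26i^2 + 26i + 14) = (i+1)(2(i+1)^4 + 3(i+1)^3 + 5(i+1)^2 - (i+1) + 5),
which is the closed form with m = i+1.
By induction, the statement is established for all m ≥ 1.

P(m) = m(2m^4 + 3m^3 + 5m^2 - m + 5)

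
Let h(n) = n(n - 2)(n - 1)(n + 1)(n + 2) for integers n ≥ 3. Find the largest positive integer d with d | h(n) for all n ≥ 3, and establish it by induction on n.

d = 120

Computing the first values: h(3) = 120 and h(4) = 720; gcd(120, 720) = 120, so d ≤ 120.
We prove 120 | n(n - 2)(n - 1)(n + 1)(n + 2) for all n ≥ 3 by induction on n.
Base case (n = 3): h(3) = 120 = 120·(1), so 120 | h(3).
Inductive step: suppose the statement holds for some p ≥ 3, i.e. 120 | h(p). Then
h(p+1) − h(p) = (p-1)·p·(p+1)·(p+2)·(p+3) − (p-2)·(p-1)·p·(p+1)·(p+2) = (p-1)·p·(p+1)·(p+2)·[(p+3) − (p-2)] = 5·(p-1)·p·(p+1)·(p+2). The product of 4 consecutive integers is divisible by (4)! = 24, so h(p+1) − h(p) is divisible by 5·24 = 120. By the inductive hypothesis 120 | h(p), hence 120 | h(p+1).
By the principle of mathematical induction, the result holds for all n ≥ 3.
Therefore the largest such d is 120.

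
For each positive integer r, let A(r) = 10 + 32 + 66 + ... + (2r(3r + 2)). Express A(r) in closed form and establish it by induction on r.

We claim A(r) = r(r + 1)(2r + 3) for all r ≥ 1.
Base step (r = 1): A(1) = 10, and the closed form gives 10. They agree.
Inductive step: suppose the statement holds for some m ≥ 1, so A(m) = m(2m^2 + 5m + 3).
Then A(m+1) = A(m) + (2(m + 1)(3m + 5)) = (m(2m^2 + 5m + 3)) + (2(m + 1)(3m + 5)).
Simplifying, A(m+1) = (m + 1)(m + 2)(2m + 5) = (m+1)((m+1) + 1)(2(m+1) + 3),
which is the closed form with r = m+1.
Hence, by induction on r, the claim holds for every r ≥ 1.

A(r) = r(r + 1)(2r + 3)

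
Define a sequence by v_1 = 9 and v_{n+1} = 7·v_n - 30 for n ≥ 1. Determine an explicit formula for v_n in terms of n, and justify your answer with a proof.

v_n = 4·7^(n - 1) + 5

Computing the first terms: v_1 = 9, v_2 = 33, v_3 = 201. This suggests v_n = 4·7^(n - 1) + 5.
For the base case n = 1: the formula gives 9 = 9 = v_1.
For the inductive step, assume it holds for an arbitrary i ≥ 1, so v_i = 4·7^(i - 1) + 5.
Then v_{i+1} = 7·v_i - 30 = 7·(4·7^(i - 1) + 5) - 30 = 4·7^i + 5 = 4·7^((i+1) - 1) + 5,
which is the claimed formula at n = i+1.
By induction, the statement is established for all n ≥ 1.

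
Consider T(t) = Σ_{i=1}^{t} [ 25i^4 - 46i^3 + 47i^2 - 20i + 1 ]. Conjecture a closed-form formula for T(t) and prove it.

T(t) = t(5t^4 + t^3 + t^2 + 2t - 2)

We claim T(t) = t(5t^4 + t^3 + t^2 + 2t - 2) for all t ≥ 1.
Base case (t = 1): T(1) = 7, and the closed form gives 7. They agree.
For the inductive step, assume it holds for an arbitrary i ≥ 1, so T(i) = i(5i^4 + i^3 + i^2 + 2i - 2).
Then T(i+1) = T(i) + (25i^4 + 54i^3 + 59i^2 + 36i + 7) = (i(5i^4 + i^3 + i^2 + 2i - 2)) + (25i^4 + 54i^3 + 59i^2 + 36i + 7).
Simplifying, T(i+1) = (i + 1)(5i^4 + 21i^3 + 34i^2 + 27i + 7) = (i+1)(5(i+1)^4 + (i+1)^3 + (i+1)^2 + 2(i+1) - 2),
which is the closed form with t = i+1.
By induction, the statement is established for all t ≥ 1.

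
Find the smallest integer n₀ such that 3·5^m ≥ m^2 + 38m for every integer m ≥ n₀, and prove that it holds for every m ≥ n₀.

At m = 2: 75 < 80, so the inequality fails and n₀ ≥ 3. We prove 3·5^m ≥ m^2 + 38m for all m ≥ 3.
For the base case m = 3: 3·5^m = 375 and m^2 + 38m = 123, so 375 ≥ 123.
Inductive step: suppose the statement holds for some i ≥ 3, so 3·5^i ≥ i^2 + 38i.
Then 3·5^(i + 1) = 5·(3·5^i) ≥ 5·(i^2 + 38i).
Also, for i ≥ 3 we have 5·(i^2 + 38i) ≥ (i+1)^2 + 38(i+1), since 5·(i^2 + 38i) − ((i+1)^2 + 38(i+1)) = 4i^2 + 150i - 39, which is nonnegative for all i ≥ 3.
Combining, 3·5^(i + 1) ≥ (i+1)^2 + 38(i+1).
By induction, the statement is established for all m ≥ 3.
Hence the smallest such n₀ is 3.

n₀ = 3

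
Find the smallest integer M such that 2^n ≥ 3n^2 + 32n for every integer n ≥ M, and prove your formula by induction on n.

M = 10

At n = 9: 512 < 531, so the inequality fails and M ≥ 10. We prove 2^n ≥ 3n^2 + 32n for all n ≥ 10.
For the base case n = 10: 2^n = 1024 and 3n^2 + 32n = 620, so 1024 ≥ 620.
For the inductive step, assume it holds for an arbitrary m ≥ 10, so 2^m ≥ 3m^2 + 32m.
Then 2^(m + 1) = 2·(2^m) ≥ 2·(3m^2 + 32m).
Also, for m ≥ 10 we have 2·(3m^2 + 32m) ≥ 3(m+1)^2 + 32(m+1), since 2·(3m^2 + 32m) − (3(m+1)^2 + 32(m+1)) = 3m^2 + 26m - 35, which is nonnegative for all m ≥ 10.
Combining, 2^(m + 1) ≥ 3(m+1)^2 + 32(m+1).
By the principle of mathematical induction, the result holds for all n ≥ 10.
Hence the smallest such M is 10.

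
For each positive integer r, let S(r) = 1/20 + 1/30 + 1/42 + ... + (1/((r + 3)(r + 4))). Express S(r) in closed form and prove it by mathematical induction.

S(r) = r/(4(r + 4))

We claim S(r) = r/(4(r + 4)) for all r ≥ 1.
Base step (r = 1): S(1) = 1/20, and the closed form gives 1/20. They agree.
For the inductive step, assume it holds for an arbitrary k ≥ 1, so S(k) = k/(4(k + 4)).
Then S(k+1) = S(k) + (1/((k + 4)(k + 5))) = (k/(4(k + 4))) + (1/((k + 4)(k + 5))).
Simplifying, S(k+1) = (k + 1)/(4(k + 5)) = (k+1)/(4((k+1) + 4)),
which is the closed form with r = k+1.
By induction, the statement is established for all r ≥ 1.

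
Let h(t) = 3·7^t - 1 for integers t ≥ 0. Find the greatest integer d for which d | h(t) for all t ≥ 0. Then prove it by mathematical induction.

d = 2

Computing the first values: h(0) = 2 and h(1) = 20; gcd(2, 20) = 2, so d ≤ 2.
We prove 2 | 3·7^t - 1 for all t ≥ 0 by induction on t.
Base case (t = 0): h(0) = 2 = 2·(1), so 2 | h(0).
Inductive step: assume the claim holds for t = r, i.e. 2 | h(r). Then
h(r+1) = 3·7^(r+1) - 1 = 7·(3·7^r - 1) + 6 = 7·h(r) + 6. The first term is divisible by 2 by the inductive hypothesis, and 6 is divisible by 2. Hence 2 | h(r+1).
This completes the induction.
Therefore the largest such d is 2.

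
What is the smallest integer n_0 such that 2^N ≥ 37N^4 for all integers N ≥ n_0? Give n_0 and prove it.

n_0 = 24

At N = 23: 8388608 < 10354117, so the inequality fails and n_0 ≥ 24. We prove 2^N ≥ 37N^4 for all N ≥ 24.
Base case (N = 24): 2^N = 16777216 and 37N^4 = 12275712, so 16777216 ≥ 12275712.
For the inductive step, assume it holds for an arbitrary p ≥ 24, so 2^p ≥ 37p^4.
Then 2^(p + 1) = 2·(2^p) ≥ 2·(37p^4).
Also, for p ≥ 24 we have 2·(37p^4) ≥ 37(p+1)^4, since 2 ≥ (1 + 1/p)^4 for all p ≥ 24.
Combining, 2^(p + 1) ≥ 37(p+1)^4.
Hence, by induction on N, the claim holds for every N ≥ 24.
Hence the smallest such n_0 is 24.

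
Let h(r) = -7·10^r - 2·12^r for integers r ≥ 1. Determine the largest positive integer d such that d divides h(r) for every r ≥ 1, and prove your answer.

d = 2

Computing the first values: h(1) = -94 and h(2) = -988; gcd(-94, -988) = 2, so d ≤ 2.
We prove 2 | -7·10^r - 2·12^r for all r ≥ 1 by induction on r.
Base step (r = 1): h(1) = -94 = 2·(-47), so 2 | h(1).
Inductive step: suppose the statement holds for some j ≥ 1, i.e. 2 | h(j). Then
h(j+1) − 12·h(j) = (-7·10^(j+1) - 2·12^(j+1)) − 12·(-7·10^j - 2·12^j) = (-7)·10^j·(10 − 12) = (14)·10^j. Since 2 | h(j) by the inductive hypothesis, 2 | 12·h(j); and 2 | 14 since 14 = 2·7. Therefore 2 | h(j+1).
By the principle of mathematical induction, the result holds for all r ≥ 1.
Therefore the largest such d is 2.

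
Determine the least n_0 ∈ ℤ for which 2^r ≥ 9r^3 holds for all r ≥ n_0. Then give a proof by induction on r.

n_0 = 15

At r = 14: 16384 < 24696, so the inequality fails and n_0 ≥ 15. We prove 2^r ≥ 9r^3 for all r ≥ 15.
When r = 15: 2^r = 32768 and 9r^3 = 30375, so 32768 ≥ 30375.
For the inductive step, assume it holds for an arbitrary j ≥ 15, so 2^j ≥ 9j^3.
Then 2^(j + 1) = 2·(2^j) ≥ 2·(9j^3).
Also, for j ≥ 15 we have 2·(9j^3) ≥ 9(j+1)^3, since 2 ≥ (1 + 1/j)^3 for all j ≥ 15.
Combining, 2^(j + 1) ≥ 9(j+1)^3.
Hence, by induction on r, the claim holds for every r ≥ 15.
Hence the smallest such n_0 is 15.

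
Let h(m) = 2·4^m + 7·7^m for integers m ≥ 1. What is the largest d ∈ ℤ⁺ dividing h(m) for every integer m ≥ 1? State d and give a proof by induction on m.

Computing the first values: h(1) = 57 and h(2) = 375; gcd(57, 375) = 3, so d ≤ 3.
We prove 3 | 2·4^m + 7·7^m for all m ≥ 1 by induction on m.
For the base case m = 1: h(1) = 57 = 3·(19), so 3 | h(1).
Inductive step: suppose the statement holds for some k ≥ 1, i.e. 3 | h(k). Then
h(k+1) − 7·h(k) = (2·4^(k+1) + 7·7^(k+1)) − 7·(2·4^k + 7·7^k) = (2)·4^k·(4 − 7) = (-6)·4^k. Since 3 | h(k) by the inductive hypothesis, 3 | 7·h(k); and 3 | -6 since -6 = 3·-2. Therefore 3 | h(k+1).
By the principle of mathematical induction, the result holds for all m ≥ 1.
Therefore the largest such d is 3.

d = 3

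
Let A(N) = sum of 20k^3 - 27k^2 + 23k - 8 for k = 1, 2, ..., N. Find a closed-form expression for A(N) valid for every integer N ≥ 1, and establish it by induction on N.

A(N) = N(5N^3 + N^2 + 3N - 1)

We claim A(N) = N(5N^3 + N^2 + 3N - 1) for all N ≥ 1.
Base step (N = 1): A(1) = 8, and the closed form gives 8. They agree.
Suppose the result is true for N = k, so A(k) = k(5k^3 + k^2 + 3k - 1).
Then A(k+1) = A(k) + (20k^3 + 33k^2 + 29k + 8) = (k(5k^3 + k^2 + 3k - 1)) + (20k^3 + 33k^2 + 29k + 8).
Simplifying, A(k+1) = (k + 1)(5k^3 + 16k^2 + 20k + 8) = (k+1)(5(k+1)^3 + (k+1)^2 + 3(k+1) - 1),
which is the closed form with N = k+1.
Hence, by induction on N, the claim holds for every N ≥ 1.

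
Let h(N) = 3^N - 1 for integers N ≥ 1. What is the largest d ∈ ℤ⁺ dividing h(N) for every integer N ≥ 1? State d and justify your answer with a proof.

Computing the first values: h(1) = 2 and h(2) = 8; gcd(2, 8) = 2, so d ≤ 2.
We prove 2 | 3^N - 1 for all N ≥ 1 by induction on N.
When N = 1: h(1) = 2 = 2·(1), so 2 | h(1).
Suppose the result is true for N = k, i.e. 2 | h(k). Then
3^{k+1} − 1^{k+1} = 3·3^k − 1·1^k = 3·(3^k − 1^k) + (2)·1^k. The first term is divisible by 2 by the inductive hypothesis, and the second term (2)·1^k is divisible by 2 since 2 | 2. Hence 2 | h(k+1).
By induction, the statement is established for all N ≥ 1.
Therefore the largest such d is 2.

d = 2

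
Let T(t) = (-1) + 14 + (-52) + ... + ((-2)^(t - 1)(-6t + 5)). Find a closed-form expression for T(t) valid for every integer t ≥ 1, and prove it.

T(t) = (-2)^t(2t - 1) + 1

We claim T(t) = (-2)^t(2t - 1) + 1 for all t ≥ 1.
When t = 1: T(1) = -1, and the closed form gives -1. They agree.
Inductive step: assume the claim holds for t = i, so T(i) = (-2)^i(2i - 1) + 1.
Then T(i+1) = T(i) + ((-2)^i(-6i - 1)) = ((-2)^i(2i - 1) + 1) + ((-2)^i(-6i - 1)).
Simplifying, T(i+1) = (-2)^(i + 1) - (-2)^(i + 2)i + 1 = (-2)^(i+1)(2(i+1) - 1) + 1,
which is the closed form with t = i+1.
By induction, the statement is established for all t ≥ 1.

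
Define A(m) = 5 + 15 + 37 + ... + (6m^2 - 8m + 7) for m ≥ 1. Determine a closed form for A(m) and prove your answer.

We claim A(m) = m(2m^2 - m + 4) for all m ≥ 1.
Base step (m = 1): A(1) = 5, and the closed form gives 5. They agree.
For the inductive step, assume it holds for an arbitrary r ≥ 1, so A(r) = r(2r^2 - r + 4).
Then A(r+1) = A(r) + (6r^2 + 4r + 5) = (r(2r^2 - r + 4)) + (6r^2 + 4r + 5).
Simplifying, A(r+1) = (r + 1)(2r^2 + 3r + 5) = (r+1)(2(r+1)^2 - (r+1) + 4),
which is the closed form with m = r+1.
This completes the induction.

A(m) = m(2m^2 - m + 4)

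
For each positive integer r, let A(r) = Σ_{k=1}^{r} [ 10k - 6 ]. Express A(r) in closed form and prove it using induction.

A(r) = r(5r - 1)

We claim A(r) = r(5r - 1) for all r ≥ 1.
Base step (r = 1): A(1) = 4, and the closed form gives 4. They agree.
Suppose the result is true for r = k, so A(k) = k(5k - 1).
Then A(k+1) = A(k) + (10k + 4) = (k(5k - 1)) + (10k + 4).
Simplifying, A(k+1) = (k + 1)(5k + 4) = (k+1)(5(k+1) - 1),
which is the closed form with r = k+1.
By induction, the statement is established for all r ≥ 1.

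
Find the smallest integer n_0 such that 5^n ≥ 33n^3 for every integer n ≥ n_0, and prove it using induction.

At n = 5: 3125 < 4125, so the inequality fails and n_0 ≥ 6. We prove 5^n ≥ 33n^3 for all n ≥ 6.
When n = 6: 5^n = 15625 and 33n^3 = 7128, so 15625 ≥ 7128.
Inductive step: assume the claim holds for n = p, so 5^p ≥ 33p^3.
Then 5^(p + 1) = 5·(5^p) ≥ 5·(33p^3).
Also, for p ≥ 6 we have 5·(33p^3) ≥ 33(p+1)^3, since 5 ≥ (1 + 1/p)^3 for all p ≥ 6.
Combining, 5^(p + 1) ≥ 33(p+1)^3.
This completes the induction.
Hence the smallest such n_0 is 6.

n_0 = 6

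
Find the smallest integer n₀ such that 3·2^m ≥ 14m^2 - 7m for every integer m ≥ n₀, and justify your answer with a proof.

n₀ = 9

At m = 8: 768 < 840, so the inequality fails and n₀ ≥ 9. We prove 3·2^m ≥ 14m^2 - 7m for all m ≥ 9.
Base step (m = 9): 3·2^m = 1536 and 14m^2 - 7m = 1071, so 1536 ≥ 1071.
For the inductive step, assume it holds for an arbitrary i ≥ 9, so 3·2^i ≥ 14i^2 - 7i.
Then 3·2^(i + 1) = 2·(3·2^i) ≥ 2·(14i^2 - 7i).
Also, for i ≥ 9 we have 2·(14i^2 - 7i) ≥ 14(i+1)^2 - 7(i+1), since 2·(14i^2 - 7i) − (14(i+1)^2 - 7(i+1)) = 14i^2 - 35i - 7, which is nonnegative for all i ≥ 9.
Combining, 3·2^(i + 1) ≥ 14(i+1)^2 - 7(i+1).
By induction, the statement is established for all m ≥ 9.
Hence the smallest such n₀ is 9.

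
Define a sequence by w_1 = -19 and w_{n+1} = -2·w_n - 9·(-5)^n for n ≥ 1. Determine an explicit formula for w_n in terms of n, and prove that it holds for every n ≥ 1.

Computing the first terms: w_1 = -19, w_2 = 83, w_3 = -391. This suggests w_n = -(-2)^(n + 1) + 3(-5)^n.
Base step (n = 1): the formula gives -19 = -19 = w_1.
Inductive step: assume the claim holds for n = i, so w_i = -(-2)^(i + 1) + 3(-5)^i.
Then w_{i+1} = -2·w_i - 9·(-5)^i = -2·(-(-2)^(i + 1) + 3(-5)^i) - 9·(-5)^i = -(-2)^(i + 2) + 3(-5)^(i + 1) = -(-2)^((i+1) + 1) + 3(-5)^(i+1),
which is the claimed formula at n = i+1.
Hence, by induction on n, the claim holds for every n ≥ 1.

w_n = -(-2)^(n + 1) + 3(-5)^n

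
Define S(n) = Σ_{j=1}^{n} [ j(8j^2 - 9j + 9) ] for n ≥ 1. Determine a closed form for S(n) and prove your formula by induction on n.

We claim S(n) = n(n + 1)(2n^2 - n + 3) for all n ≥ 1.
For the base case n = 1: S(1) = 8, and the closed form gives 8. They agree.
Inductive step: assume the claim holds for n = j, so S(j) = j(2j^3 + j^2 + 2j + 3).
Then S(j+1) = S(j) + (-(j + 1)(9j - 8(j + 1)^2)) = (j(2j^3 + j^2 + 2j + 3)) + (-(j + 1)(9j - 8(j + 1)^2)).
Simplifying, S(j+1) = (j + 1)(j + 2)(2j^2 + 3j + 4) = (j+1)((j+1) + 1)(2(j+1)^2 - (j+1) + 3),
which is the closed form with n = j+1.
This completes the induction.

S(n) = n(n + 1)(2n^2 - n + 3)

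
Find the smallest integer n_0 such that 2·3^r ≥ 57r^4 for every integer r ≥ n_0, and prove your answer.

At r = 12: 1062882 < 1181952, so the inequality fails and n_0 ≥ 13. We prove 2·3^r ≥ 57r^4 for all r ≥ 13.
For the base case r = 13: 2·3^r = 3188646 and 57r^4 = 1627977, so 3188646 ≥ 1627977.
Inductive step: assume the claim holds for r = k, so 2·3^k ≥ 57k^4.
Then 2·3^(k + 1) = 3·(2·3^k) ≥ 3·(57k^4).
Also, for k ≥ 13 we have 3·(57k^4) ≥ 57(k+1)^4, since 3 ≥ (1 + 1/k)^4 for all k ≥ 13.
Combining, 2·3^(k + 1) ≥ 57(k+1)^4.
By induction, the statement is established for all r ≥ 13.
Hence the smallest such n_0 is 13.

n_0 = 13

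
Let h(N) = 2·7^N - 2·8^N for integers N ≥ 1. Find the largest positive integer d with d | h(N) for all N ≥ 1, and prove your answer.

Computing the first values: h(1) = -2 and h(2) = -30; gcd(-2, -30) = 2, so d ≤ 2.
We prove 2 | 2·7^N - 2·8^N for all N ≥ 1 by induction on N.
Base case (N = 1): h(1) = -2 = 2·(-1), so 2 | h(1).
Inductive step: assume the claim holds for N = j, i.e. 2 | h(j). Then
h(j+1) − 8·h(j) = (2·7^(j+1) - 2·8^(j+1)) − 8·(2·7^j - 2·8^j) = (2)·7^j·(7 − 8) = (-2)·7^j. Since 2 | h(j) by the inductive hypothesis, 2 | 8·h(j); and 2 | -2 since -2 = 2·-1. Therefore 2 | h(j+1).
This completes the induction.
Therefore the largest such d is 2.

d = 2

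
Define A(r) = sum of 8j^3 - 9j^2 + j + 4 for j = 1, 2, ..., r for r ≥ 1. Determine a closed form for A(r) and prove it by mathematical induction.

We claim A(r) = r(2r^3 + r^2 - 2r + 3) for all r ≥ 1.
For the base case r = 1: A(1) = 4, and the closed form gives 4. They agree.
For the inductive step, assume it holds for an arbitrary j ≥ 1, so A(j) = j(2j^3 + j^2 - 2j + 3).
Then A(j+1) = A(j) + (8j^3 + 15j^2 + 7j + 4) = (j(2j^3 + j^2 - 2j + 3)) + (8j^3 + 15j^2 + 7j + 4).
Simplifying, A(j+1) = (j + 1)(2j^3 + 7j^2 + 6j + 4) = (j+1)(2(j+1)^3 + (j+1)^2 - 2(j+1) + 3),
which is the closed form with r = j+1.
Hence, by induction on r, the claim holds for every r ≥ 1.

A(r) = r(2r^3 + r^2 - 2r + 3)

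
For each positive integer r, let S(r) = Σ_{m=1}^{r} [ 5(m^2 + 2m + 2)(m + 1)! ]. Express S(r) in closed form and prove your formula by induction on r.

We claim S(r) = (5r + 5)(r + 2)! - 10 for all r ≥ 1.
When r = 1: S(1) = 50, and the closed form gives 50. They agree.
Suppose the result is true for r = m, so S(m) = (5m + 5)(m + 2)! - 10.
Then S(m+1) = S(m) + (5(m^2 + 4m + 5)(m + 2)!) = ((5m + 5)(m + 2)! - 10) + (5(m^2 + 4m + 5)(m + 2)!).
Simplifying, S(m+1) = (5(m+1) + 5)((m+1) + 2)! - 10,
which is the closed form with r = m+1.
This completes the induction.

S(r) = (5r + 5)(r + 2)! - 10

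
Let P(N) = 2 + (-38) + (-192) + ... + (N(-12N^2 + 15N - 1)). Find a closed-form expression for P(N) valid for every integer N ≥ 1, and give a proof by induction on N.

We claim P(N) = -N(N + 1)(3N^2 - 2N - 2) for all N ≥ 1.
When N = 1: P(1) = 2, and the closed form gives 2. They agree.
Suppose the result is true for N = k, so P(k) = k(-3k^3 - k^2 + 4k + 2).
Then P(k+1) = P(k) + ((k + 1)(15k - 12(k + 1)^2 + 14)) = (k(-3k^3 - k^2 + 4k + 2)) + ((k + 1)(15k - 12(k + 1)^2 + 14)).
Simplifying, P(k+1) = -(k + 1)(k + 2)(3k^2 + 4k - 1) = -(k+1)((k+1) + 1)(3(k+1)^2 - 2(k+1) - 2),
which is the closed form with N = k+1.
By the principle of mathematical induction, the result holds for all N ≥ 1.

P(N) = -N(N + 1)(3N^2 - 2N - 2)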